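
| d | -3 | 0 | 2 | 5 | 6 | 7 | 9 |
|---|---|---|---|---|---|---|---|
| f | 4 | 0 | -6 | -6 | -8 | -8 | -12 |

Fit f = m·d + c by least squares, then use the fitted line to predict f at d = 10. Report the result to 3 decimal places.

f̂ = -12.883

With design matrix A, AᵀA = [[204, 26]; [26, 7]] and Aᵀf = [-266, -36]ᵀ.
Δ = 204·7 − 26² = 752.
m = ((-266)·7 − 26·(-36))/752 = -463/376; c = (204·(-36) − 26·(-266))/752 = -107/188.
At d = 10: f̂ = (-463/376)·(10) + (-107/188)·(1) = -1211/94.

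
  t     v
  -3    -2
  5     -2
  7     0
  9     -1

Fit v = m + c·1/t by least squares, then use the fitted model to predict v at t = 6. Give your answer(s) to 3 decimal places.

Compute the Gram sums: Σ1 = 4, Σ1/t = 38/315, Σ1/t·1/t = 18244/99225.
And Σv = -5, Σ1/t·v = 7/45.
AᵀA·[m, c]ᵀ = Aᵀv becomes [[4, 38/315]; [38/315, 18244/99225]]·[m, c]ᵀ = [-5, 7/45]ᵀ.
Eliminating c: (18244/99225)·(row 1) − (38/315)·(row 2) gives (7948/11025)·m = (18244/99225)·(-5) − (38/315)·(7/45) = -93082/99225, so m = -46541/35766.
Then c = ((7/45) − (38/315)·(-46541/35766))/(18244/99225) = 6755/3974.
At t = 6: v̂ = (-46541/35766)·(1) + (6755/3974)·(1/6) = -72817/71532.

v̂ = -1.018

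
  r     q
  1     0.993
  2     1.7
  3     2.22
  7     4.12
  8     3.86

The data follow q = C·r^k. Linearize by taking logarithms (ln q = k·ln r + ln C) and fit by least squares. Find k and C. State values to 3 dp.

With ln qᵢ as the transformed response and ln rᵢ as the regressor:
Σln r = 5.8171, Σ(ln r)² = 9.7980, Σln q = 4.0876, Σln r·ln q = 6.8077.
Equations: 9.7980·k + 5.8171·ln C = 6.8077;  5.8171·k + 5·ln C = 4.0876.
Slope k = (n·Σln r·ln q − Σln r·Σln q)/(n·Σ(ln r)² − (Σln r)²) = (5·6.8077 − 5.8171·4.0876)/15.1514 = 0.67719; ln C = (Σln q − k·Σln r)/n = 0.02967, so C = exp(0.02967) = 1.03012.

k = 0.677, C = 1.030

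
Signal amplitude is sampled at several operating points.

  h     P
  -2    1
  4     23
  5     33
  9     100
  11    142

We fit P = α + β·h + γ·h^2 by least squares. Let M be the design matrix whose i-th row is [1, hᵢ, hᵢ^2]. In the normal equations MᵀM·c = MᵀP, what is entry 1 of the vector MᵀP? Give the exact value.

Entry 1 ↔ basis 1, so (MᵀP)_{1} = Σᵢ Pᵢ = (1)·(1) + (1)·(23) + (1)·(33) + (1)·(100) + (1)·(142) = 299.

299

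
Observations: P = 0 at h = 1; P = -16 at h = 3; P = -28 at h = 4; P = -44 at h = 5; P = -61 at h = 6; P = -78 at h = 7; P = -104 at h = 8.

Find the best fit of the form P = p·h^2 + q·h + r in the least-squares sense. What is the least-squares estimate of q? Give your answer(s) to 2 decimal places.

AᵀA·[p, q, r]ᵀ = AᵀP reads: 8756·p + 1288·q + 200·r = -14366;  1288·p + 200·q + 34·r = -2124;  200·p + 34·q + 7·r = -331.
(Σh^2·h^2 = 8756, Σh^2·h = 1288, Σh^2 = 200, Σh·h = 200, Σh = 34, Σ1 = 7, Σh^2·P = -14366, Σh·P = -2124, ΣP = -331.)
Solving the 3×3 system (Gaussian elimination) gives p = -6709/5082, q = -14341/5082, r = 3506/847.

q = -2.82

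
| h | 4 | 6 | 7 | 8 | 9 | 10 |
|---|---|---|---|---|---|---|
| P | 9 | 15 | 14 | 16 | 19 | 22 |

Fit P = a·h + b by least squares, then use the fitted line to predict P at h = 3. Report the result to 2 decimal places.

From the data, Σh·h = 346, Σh = 44, Σ1 = 6.
For AᵀP: Σh·P = 743, ΣP = 95.
det = 346·6 − 44² = 140.
a = (743·6 − 44·95)/140 = 139/70; b = (346·95 − 44·743)/140 = 89/70.
At h = 3: P̂ = (139/70)·(3) + (89/70)·(1) = 253/35.

P̂ = 7.23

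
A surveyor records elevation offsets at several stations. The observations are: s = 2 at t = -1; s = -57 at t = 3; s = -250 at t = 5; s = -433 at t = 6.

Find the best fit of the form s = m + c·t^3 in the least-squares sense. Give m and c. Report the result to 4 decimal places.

Entries of XᵀX: Σ1 = 4, Σt^3 = 367, Σt^3·t^3 = 63011.
For Xᵀs: Σs = -738, Σt^3·s = -126319.
Normal equations: [[4, 367]; [367, 63011]]·[m, c]ᵀ = [-738, -126319]ᵀ.
Δ = 4·63011 − 367² = 117355.
m = ((-738)·63011 − 367·(-126319))/117355 = -4087/3353; c = (4·(-126319) − 367·(-738))/117355 = -6698/3353.

m = -1.2189, c = -1.9976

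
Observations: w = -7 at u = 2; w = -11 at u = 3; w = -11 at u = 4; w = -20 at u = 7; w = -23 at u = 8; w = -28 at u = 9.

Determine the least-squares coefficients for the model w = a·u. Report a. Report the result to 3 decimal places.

a = -2.991

The normal system MᵀM·[a]ᵀ = Mᵀw is [[223]]·[a]ᵀ = [-667]ᵀ.
a = (-667)/223 = -2.99103.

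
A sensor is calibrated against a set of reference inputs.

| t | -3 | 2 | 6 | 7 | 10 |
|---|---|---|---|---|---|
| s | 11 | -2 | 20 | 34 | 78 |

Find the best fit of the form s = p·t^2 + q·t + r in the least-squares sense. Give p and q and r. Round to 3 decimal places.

Entries of AᵀA: Σt^2·t^2 = 13794, Σt^2·t = 1540, Σt^2 = 198, Σt·t = 198, Σt = 22, Σ1 = 5.
Right-hand side: Σt^2·s = 10277, Σt·s = 1101, Σs = 141.
AᵀA·[p, q, r]ᵀ = Aᵀs becomes [[13794, 1540, 198]; [1540, 198, 22]; [198, 22, 5]]·[p, q, r]ᵀ = [10277, 1101, 141]ᵀ.
Inverting the 3×3 Gram matrix, [p, q, r]ᵀ = [34897/35266, -63145/35266, -4981/1603]ᵀ.

p = 0.990, q = -1.791, r = -3.107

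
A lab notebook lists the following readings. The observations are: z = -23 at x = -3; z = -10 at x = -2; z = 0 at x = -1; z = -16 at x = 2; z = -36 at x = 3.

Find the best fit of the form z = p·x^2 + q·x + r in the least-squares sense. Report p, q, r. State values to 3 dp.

p = -3.400, q = -1.979, r = 0.966

With design matrix A, AᵀA = [[195, -1, 27]; [-1, 27, -1]; [27, -1, 5]] and Aᵀz = [-635, -51, -85]ᵀ.
Row-reducing yields p = -2761/812, q = -1607/812, r = 28/29.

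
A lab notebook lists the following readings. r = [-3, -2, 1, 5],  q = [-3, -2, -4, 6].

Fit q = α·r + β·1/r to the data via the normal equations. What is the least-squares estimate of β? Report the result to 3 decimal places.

The normal equations are: 39·α + 4·β = 39;  4·α + (1261/900)·β = -4/5.
(Σr·r = 39, Σr·1/r = 4, Σ1/r·1/r = 1261/900, Σr·q = 39, Σ1/r·q = -4/5.)
Eliminating β: (1261/900)·(row 1) − 4·(row 2) gives (11593/300)·α = (1261/900)·39 − 4·(-4/5) = 17353/300, so α = 17353/11593.
Then β = ((-4/5) − 4·(17353/11593))/(1261/900) = -56160/11593.

β = -4.844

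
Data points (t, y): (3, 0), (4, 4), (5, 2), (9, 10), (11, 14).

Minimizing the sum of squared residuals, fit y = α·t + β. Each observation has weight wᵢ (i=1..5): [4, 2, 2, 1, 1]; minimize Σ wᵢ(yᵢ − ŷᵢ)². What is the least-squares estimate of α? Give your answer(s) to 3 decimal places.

Normal-equation sums: Σwᵢ·t·t = 320, Σwᵢ·t = 50, Σwᵢ·1 = 10.
Right-hand side: Σwᵢ·t·y = 296, Σwᵢ·y = 36.
Δ = 320·10 − 50² = 700.
α = (296·10 − 50·36)/700 = 58/35; β = (320·36 − 50·296)/700 = -164/35.

α = 1.657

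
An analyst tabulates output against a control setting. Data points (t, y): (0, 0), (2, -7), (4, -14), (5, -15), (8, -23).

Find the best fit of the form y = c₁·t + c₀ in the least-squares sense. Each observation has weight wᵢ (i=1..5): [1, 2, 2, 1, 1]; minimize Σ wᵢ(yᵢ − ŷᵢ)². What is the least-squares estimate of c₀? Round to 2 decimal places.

c₀ = -1.24

Sums needed: Σwᵢ·t·t = 129, Σwᵢ·t = 25, Σwᵢ·1 = 7.
And Σwᵢ·t·y = -399, Σwᵢ·y = -80.
So AᵀWA·[c₁, c₀]ᵀ = AᵀWy: [[129, 25]; [25, 7]]·[c₁, c₀]ᵀ = [-399, -80]ᵀ.
det = 129·7 − 25² = 278.
c₁ = ((-399)·7 − 25·(-80))/278 = -793/278; c₀ = (129·(-80) − 25·(-399))/278 = -345/278.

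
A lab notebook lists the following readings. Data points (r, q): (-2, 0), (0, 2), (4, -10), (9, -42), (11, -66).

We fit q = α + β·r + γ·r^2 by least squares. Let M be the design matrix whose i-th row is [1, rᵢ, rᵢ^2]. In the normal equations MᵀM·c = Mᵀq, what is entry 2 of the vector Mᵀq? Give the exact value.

-1144

Entry 2 ↔ basis r, so (Mᵀq)_{2} = Σᵢ (r)·qᵢ = (-2)·(0) + (0)·(2) + (4)·(-10) + (9)·(-42) + (11)·(-66) = -1144.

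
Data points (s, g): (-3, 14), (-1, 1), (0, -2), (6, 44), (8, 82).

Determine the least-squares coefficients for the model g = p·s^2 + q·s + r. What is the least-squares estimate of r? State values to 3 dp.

Normal-equation sums: Σs^2·s^2 = 5474, Σs^2·s = 700, Σs^2 = 110, Σs·s = 110, Σs = 10, Σ1 = 5.
For Aᵀg: Σs^2·g = 6959, Σs·g = 877, Σg = 139.
Solving the 3×3 system (Gaussian elimination) gives p = 163/114, q = -553/570, r = -163/95.

r = -1.716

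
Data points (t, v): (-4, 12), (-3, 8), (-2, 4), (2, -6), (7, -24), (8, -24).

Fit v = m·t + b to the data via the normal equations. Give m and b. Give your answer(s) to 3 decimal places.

m = -3.044, b = -0.941

The normal system MᵀM·[m, b]ᵀ = Mᵀv is [[146, 8]; [8, 6]]·[m, b]ᵀ = [-452, -30]ᵀ.
Δ = 146·6 − 8² = 812.
m = ((-452)·6 − 8·(-30))/812 = -618/203; b = (146·(-30) − 8·(-452))/812 = -191/203.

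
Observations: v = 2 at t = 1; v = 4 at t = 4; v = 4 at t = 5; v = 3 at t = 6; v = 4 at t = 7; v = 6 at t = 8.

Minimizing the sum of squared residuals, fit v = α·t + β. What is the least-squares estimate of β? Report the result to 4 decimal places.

β = 1.6270

Forming XᵀX = [[191, 31]; [31, 6]] and Xᵀv = [132, 23]ᵀ gives XᵀX·[α, β]ᵀ = Xᵀv.
det = 191·6 − 31² = 185.
α = (132·6 − 31·23)/185 = 79/185; β = (191·23 − 31·132)/185 = 301/185.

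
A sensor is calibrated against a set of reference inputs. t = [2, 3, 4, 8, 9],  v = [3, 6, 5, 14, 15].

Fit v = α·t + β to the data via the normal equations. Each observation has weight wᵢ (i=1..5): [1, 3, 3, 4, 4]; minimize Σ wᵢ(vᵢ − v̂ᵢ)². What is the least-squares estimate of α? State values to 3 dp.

From the data, Σwᵢ·t·t = 659, Σwᵢ·t = 91, Σwᵢ·1 = 15.
Moment sums: Σwᵢ·t·v = 1108, Σwᵢ·v = 152.
Normal equations: [[659, 91]; [91, 15]]·[α, β]ᵀ = [1108, 152]ᵀ.
Δ = 659·15 − 91² = 1604.
α = (1108·15 − 91·152)/1604 = 697/401; β = (659·152 − 91·1108)/1604 = -165/401.

α = 1.738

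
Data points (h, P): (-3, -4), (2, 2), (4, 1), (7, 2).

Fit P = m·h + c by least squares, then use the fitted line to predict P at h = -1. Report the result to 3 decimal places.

AᵀA·[m, c]ᵀ = AᵀP reads: 78·m + 10·c = 34;  10·m + 4·c = 1.
(Σh·h = 78, Σh = 10, Σ1 = 4, Σh·P = 34, ΣP = 1.)
Eliminating c: 4·(row 1) − 10·(row 2) gives 212·m = 4·34 − 10·1 = 126, so m = 63/106.
Then c = (1 − 10·(63/106))/4 = -131/106.
At h = -1: P̂ = (63/106)·(-1) + (-131/106)·(1) = -97/53.

P̂ = -1.830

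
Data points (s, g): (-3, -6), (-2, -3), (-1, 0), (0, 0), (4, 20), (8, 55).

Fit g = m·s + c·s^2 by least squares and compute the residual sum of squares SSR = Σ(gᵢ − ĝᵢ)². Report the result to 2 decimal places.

SSR = 9.35

Sums needed: Σs·s = 94, Σs·s^2 = 540, Σs^2·s^2 = 4450.
Right-hand side: Σs·g = 544, Σs^2·g = 3774.
Δ = 94·4450 − 540² = 126700.
m = (544·4450 − 540·3774)/126700 = 19142/6335; c = (94·3774 − 540·544)/126700 = 15249/31675.
Residuals: -40161/31675, 5057/4525, 80461/31675, 0, 6676/31675, 509/31675; SSR = 296284/31675.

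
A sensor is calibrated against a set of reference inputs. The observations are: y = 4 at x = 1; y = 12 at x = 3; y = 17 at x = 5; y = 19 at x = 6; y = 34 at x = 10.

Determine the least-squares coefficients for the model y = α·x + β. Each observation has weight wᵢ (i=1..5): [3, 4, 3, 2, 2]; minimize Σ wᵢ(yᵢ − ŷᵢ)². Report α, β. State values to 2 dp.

α = 3.21, β = 1.27

The normal system AᵀWA·[α, β]ᵀ = AᵀWy is [[386, 62]; [62, 14]]·[α, β]ᵀ = [1319, 217]ᵀ.
Δ = 386·14 − 62² = 1560.
α = (1319·14 − 62·217)/1560 = 1253/390; β = (386·217 − 62·1319)/1560 = 248/195.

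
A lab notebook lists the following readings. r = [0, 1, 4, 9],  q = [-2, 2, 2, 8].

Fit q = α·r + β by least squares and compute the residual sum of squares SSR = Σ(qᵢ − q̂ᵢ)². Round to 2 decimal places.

MᵀM·[α, β]ᵀ = Mᵀq reads: 98·α + 14·β = 82;  14·α + 4·β = 10.
Eliminating β: 4·(row 1) − 14·(row 2) gives 196·α = 4·82 − 14·10 = 188, so α = 47/49.
Then β = (10 − 14·(47/49))/4 = -6/7.
Residuals: -8/7, 93/49, -48/49, 11/49; SSR = 290/49.

SSR = 5.92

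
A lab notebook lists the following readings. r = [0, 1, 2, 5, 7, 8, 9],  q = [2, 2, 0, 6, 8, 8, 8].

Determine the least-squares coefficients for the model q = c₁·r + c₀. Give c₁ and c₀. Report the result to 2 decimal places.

c₁ = 0.88, c₀ = 0.82

Sums needed: Σr·r = 224, Σr = 32, Σ1 = 7.
Right-hand side: Σr·q = 224, Σq = 34.
So MᵀM·[c₁, c₀]ᵀ = Mᵀq: [[224, 32]; [32, 7]]·[c₁, c₀]ᵀ = [224, 34]ᵀ.
Determinant 224·7 − 32² = 544.
c₁ = (224·7 − 32·34)/544 = 15/17; c₀ = (224·34 − 32·224)/544 = 14/17.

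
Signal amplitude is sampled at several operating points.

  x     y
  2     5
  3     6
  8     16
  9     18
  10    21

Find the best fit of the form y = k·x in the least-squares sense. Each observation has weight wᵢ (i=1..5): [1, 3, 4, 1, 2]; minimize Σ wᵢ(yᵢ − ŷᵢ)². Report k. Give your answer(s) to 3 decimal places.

From the data, Σwᵢ·x·x = 568.
Moment sums: Σwᵢ·x·y = 1158.
Normal equations: [[568]]·[k]ᵀ = [1158]ᵀ.
k = 1158/568 = 2.03873.

k = 2.039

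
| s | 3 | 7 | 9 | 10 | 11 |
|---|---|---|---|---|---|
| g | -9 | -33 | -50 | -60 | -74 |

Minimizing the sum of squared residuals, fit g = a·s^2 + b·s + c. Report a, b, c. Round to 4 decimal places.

XᵀX·[a, b, c]ᵀ = Xᵀg reads: 33684·a + 3430·b + 360·c = -20702;  3430·a + 360·b + 40·c = -2122;  360·a + 40·b + 5·c = -226.
(Σs^2·s^2 = 33684, Σs^2·s = 3430, Σs^2 = 360, Σs·s = 360, Σs = 40, Σ1 = 5, Σs^2·g = -20702, Σs·g = -2122, Σg = -226.)
Solving the 3×3 system (Gaussian elimination) gives a = -225/403, b = -349/2015, c = -7286/2015.

a = -0.5583, b = -0.1732, c = -3.6159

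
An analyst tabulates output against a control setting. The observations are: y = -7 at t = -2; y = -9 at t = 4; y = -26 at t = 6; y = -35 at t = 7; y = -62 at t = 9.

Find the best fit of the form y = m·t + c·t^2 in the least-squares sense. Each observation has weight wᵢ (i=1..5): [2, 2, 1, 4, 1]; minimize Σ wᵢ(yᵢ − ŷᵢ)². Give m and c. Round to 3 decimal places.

m = 1.487, c = -0.932

AᵀWA·[m, c]ᵀ = AᵀWy reads: 353·m + 2429·c = -1738;  2429·m + 18005·c = -13162.
det = 353·18005 − 2429² = 455724.
m = ((-1738)·18005 − 2429·(-13162))/455724 = 18828/12659; c = (353·(-13162) − 2429·(-1738))/455724 = -11794/12659.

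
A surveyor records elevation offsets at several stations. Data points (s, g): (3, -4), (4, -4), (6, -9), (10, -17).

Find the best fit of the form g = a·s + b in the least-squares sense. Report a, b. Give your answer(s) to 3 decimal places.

Compute the Gram sums: Σs·s = 161, Σs = 23, Σ1 = 4.
And Σs·g = -252, Σg = -34.
MᵀM·[a, b]ᵀ = Mᵀg becomes [[161, 23]; [23, 4]]·[a, b]ᵀ = [-252, -34]ᵀ.
Eliminating b: 4·(row 1) − 23·(row 2) gives 115·a = 4·(-252) − 23·(-34) = -226, so a = -226/115.
Then b = ((-34) − 23·(-226/115))/4 = 14/5.

a = -1.965, b = 2.800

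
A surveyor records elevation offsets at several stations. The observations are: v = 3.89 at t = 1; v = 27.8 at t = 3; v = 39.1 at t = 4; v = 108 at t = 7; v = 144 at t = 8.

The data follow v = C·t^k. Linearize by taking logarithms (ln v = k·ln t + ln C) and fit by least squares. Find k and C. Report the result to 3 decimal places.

k = 1.716, C = 3.918

With ln vᵢ as the transformed response and ln tᵢ as the regressor:
Over the data: Σln t = 6.5103, Σ(ln t)² = 11.2394, Σln v = 18.0015, Σln t·ln v = 28.1807.
Normal system: [[11.2394, 6.5103]; [6.5103, 5]]·[k, ln C]ᵀ = [28.1807, 18.0015]ᵀ.
Δ = 11.2394·5 − (6.5103)² = 13.8136; k = (28.1807·5 − 6.5103·18.0015)/13.8136 = 1.71636, ln C = (11.2394·18.0015 − 6.5103·28.1807)/13.8136 = 1.36552, so C = exp(1.36552) = 3.91776.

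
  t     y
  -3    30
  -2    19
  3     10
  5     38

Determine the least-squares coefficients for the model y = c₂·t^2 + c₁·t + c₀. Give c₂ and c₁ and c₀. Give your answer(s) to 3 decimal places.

Setting ∂/∂c₂ … = 0 gives: 803·c₂ + 117·c₁ + 47·c₀ = 1386;  117·c₂ + 47·c₁ + 3·c₀ = 92;  47·c₂ + 3·c₁ + 4·c₀ = 97.
Row-reducing yields c₂ = 4723/2269, c₁ = -7652/2269, c₀ = 5267/2269.

c₂ = 2.082, c₁ = -3.372, c₀ = 2.321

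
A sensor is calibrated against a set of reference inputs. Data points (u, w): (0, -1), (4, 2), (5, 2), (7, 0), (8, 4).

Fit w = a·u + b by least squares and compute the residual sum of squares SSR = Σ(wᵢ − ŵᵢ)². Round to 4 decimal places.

SSR = 8.2680

The normal equations are: 154·a + 24·b = 50;  24·a + 5·b = 7.
det = 154·5 − 24² = 194.
a = (50·5 − 24·7)/194 = 41/97; b = (154·7 − 24·50)/194 = -61/97.
Residuals: -36/97, 91/97, 50/97, -226/97, 121/97; SSR = 802/97.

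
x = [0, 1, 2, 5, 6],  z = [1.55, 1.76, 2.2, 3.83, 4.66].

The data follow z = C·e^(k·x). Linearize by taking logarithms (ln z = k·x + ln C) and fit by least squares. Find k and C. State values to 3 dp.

Let Y = ln z. Fitting Y = k·x + ln C by least squares:
Σx = 14.0000, Σ(x)² = 66.0000, Σln z = 4.6739, Σx·ln z = 18.0906.
Equations: 66.0000·k + 14.0000·ln C = 18.0906;  14.0000·k + 5·ln C = 4.6739.
Δ = 66.0000·5 − (14.0000)² = 134.0000; k = (18.0906·5 − 14.0000·4.6739)/134.0000 = 0.18671, ln C = (66.0000·4.6739 − 14.0000·18.0906)/134.0000 = 0.41201, so C = exp(0.41201) = 1.50984.

k = 0.187, C = 1.510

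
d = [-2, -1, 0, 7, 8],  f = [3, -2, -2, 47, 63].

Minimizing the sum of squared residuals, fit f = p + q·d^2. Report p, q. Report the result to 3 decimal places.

With design matrix A, AᵀA = [[5, 118]; [118, 6514]] and Aᵀf = [109, 6345]ᵀ.
Eliminating q: 6514·(row 1) − 118·(row 2) gives 18646·p = 6514·109 − 118·6345 = -38684, so p = -19342/9323.
Then q = (6345 − 118·(-19342/9323))/6514 = 18863/18646.

p = -2.075, q = 1.012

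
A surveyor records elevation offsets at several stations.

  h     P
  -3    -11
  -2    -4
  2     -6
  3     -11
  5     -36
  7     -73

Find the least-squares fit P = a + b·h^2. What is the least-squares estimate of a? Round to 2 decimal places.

a = 1.88

AᵀA·[a, b]ᵀ = AᵀP reads: 6·a + 100·b = -141;  100·a + 3220·b = -4715.
(Σ1 = 6, Σh^2 = 100, Σh^2·h^2 = 3220, ΣP = -141, Σh^2·P = -4715.)
Eliminating b: 3220·(row 1) − 100·(row 2) gives 9320·a = 3220·(-141) − 100·(-4715) = 17480, so a = 437/233.
Then b = ((-4715) − 100·(437/233))/3220 = -1419/932.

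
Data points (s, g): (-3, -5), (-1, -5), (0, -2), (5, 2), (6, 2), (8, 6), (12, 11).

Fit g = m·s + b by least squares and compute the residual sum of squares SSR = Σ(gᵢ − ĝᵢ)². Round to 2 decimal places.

SSR = 6.83

Entries of XᵀX: Σs·s = 279, Σs = 27, Σ1 = 7.
For Xᵀg: Σs·g = 222, Σg = 9.
Normal equations: [[279, 27]; [27, 7]]·[m, b]ᵀ = [222, 9]ᵀ.
det = 279·7 − 27² = 1224.
m = (222·7 − 27·9)/1224 = 437/408; b = (279·9 − 27·222)/1224 = -387/136.
Residuals: 18/17, -13/12, 115/136, -26/51, -215/136, 113/408, 135/136; SSR = 929/136.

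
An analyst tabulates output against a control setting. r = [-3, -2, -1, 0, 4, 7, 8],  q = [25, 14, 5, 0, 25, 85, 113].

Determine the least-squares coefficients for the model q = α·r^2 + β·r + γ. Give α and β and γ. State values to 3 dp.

α = 2.020, β = -2.120, γ = 0.816

With design matrix M, MᵀM = [[6851, 883, 143]; [883, 143, 13]; [143, 13, 7]] and Mᵀq = [12083, 1491, 267]ᵀ.
Solving the 3×3 system (Gaussian elimination) gives α = 303491/150249, β = -318574/150249, γ = 40892/50083.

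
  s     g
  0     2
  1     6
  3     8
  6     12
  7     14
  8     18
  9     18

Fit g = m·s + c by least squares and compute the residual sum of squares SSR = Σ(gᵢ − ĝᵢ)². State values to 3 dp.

Normal-equation sums: Σs·s = 240, Σs = 34, Σ1 = 7.
Moment sums: Σs·g = 506, Σg = 78.
So AᵀA·[m, c]ᵀ = Aᵀg: [[240, 34]; [34, 7]]·[m, c]ᵀ = [506, 78]ᵀ.
Eliminating c: 7·(row 1) − 34·(row 2) gives 524·m = 7·506 − 34·78 = 890, so m = 445/262.
Then c = (78 − 34·(445/262))/7 = 379/131.
Residuals: -117/131, 369/262, 3/262, -142/131, -205/262, 199/131, -47/262; SSR = 905/131.

SSR = 6.908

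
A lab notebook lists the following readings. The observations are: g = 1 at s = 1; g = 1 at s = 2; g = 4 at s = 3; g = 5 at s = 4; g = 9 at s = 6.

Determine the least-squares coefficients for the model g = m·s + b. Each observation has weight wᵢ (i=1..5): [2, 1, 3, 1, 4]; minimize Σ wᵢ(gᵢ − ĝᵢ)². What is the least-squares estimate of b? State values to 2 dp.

b = -1.15

With design matrix A, AᵀWA = [[193, 41]; [41, 11]] and AᵀWg = [276, 56]ᵀ.
Determinant 193·11 − 41² = 442.
m = (276·11 − 41·56)/442 = 370/221; b = (193·56 − 41·276)/442 = -254/221.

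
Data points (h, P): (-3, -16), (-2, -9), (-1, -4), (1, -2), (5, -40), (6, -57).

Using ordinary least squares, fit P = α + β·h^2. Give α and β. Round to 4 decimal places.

Forming MᵀM = [[6, 76]; [76, 2020]] and MᵀP = [-128, -3238]ᵀ gives MᵀM·[α, β]ᵀ = MᵀP.
Eliminating β: 2020·(row 1) − 76·(row 2) gives 6344·α = 2020·(-128) − 76·(-3238) = -12472, so α = -1559/793.
Then β = ((-3238) − 76·(-1559/793))/2020 = -2425/1586.

α = -1.9660, β = -1.5290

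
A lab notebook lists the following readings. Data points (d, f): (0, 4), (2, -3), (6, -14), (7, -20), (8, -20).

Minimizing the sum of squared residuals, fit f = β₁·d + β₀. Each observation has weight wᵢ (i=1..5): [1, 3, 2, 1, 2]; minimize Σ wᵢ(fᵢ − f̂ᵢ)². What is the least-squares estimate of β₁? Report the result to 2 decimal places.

Entries of XᵀWX: Σwᵢ·d·d = 261, Σwᵢ·d = 41, Σwᵢ·1 = 9.
And Σwᵢ·d·f = -646, Σwᵢ·f = -93.
So XᵀWX·[β₁, β₀]ᵀ = XᵀWf: [[261, 41]; [41, 9]]·[β₁, β₀]ᵀ = [-646, -93]ᵀ.
det = 261·9 − 41² = 668.
β₁ = ((-646)·9 − 41·(-93))/668 = -2001/668; β₀ = (261·(-93) − 41·(-646))/668 = 2213/668.

β₁ = -3.00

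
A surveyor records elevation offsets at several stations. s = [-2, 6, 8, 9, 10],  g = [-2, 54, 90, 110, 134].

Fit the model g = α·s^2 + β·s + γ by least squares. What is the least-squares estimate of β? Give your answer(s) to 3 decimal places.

Normal-equation sums: Σs^2·s^2 = 21969, Σs^2·s = 2449, Σs^2 = 285, Σs·s = 285, Σs = 31, Σ1 = 5.
Moment sums: Σs^2·g = 30006, Σs·g = 3378, Σg = 386.
So MᵀM·[α, β, γ]ᵀ = Mᵀg: [[21969, 2449, 285]; [2449, 285, 31]; [285, 31, 5]]·[α, β, γ]ᵀ = [30006, 3378, 386]ᵀ.
Solving the 3×3 system (Gaussian elimination) gives α = 88922/82579, β = 222834/82579, γ = -10718/11797.

β = 2.698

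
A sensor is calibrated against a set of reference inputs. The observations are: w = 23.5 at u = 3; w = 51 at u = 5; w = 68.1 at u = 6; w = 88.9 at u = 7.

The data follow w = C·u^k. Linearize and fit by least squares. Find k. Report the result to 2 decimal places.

k = 1.56

Taking logs, ln w = k·ln u + ln C, so regress ln w on ln u.
Σln u = 6.4457, Σ(ln u)² = 10.7942, Σln w = 15.7973, Σln u·ln w = 26.0916.
Equations: 10.7942·k + 6.4457·ln C = 26.0916;  6.4457·k + 4·ln C = 15.7973.
Slope k = (n·Σln u·ln w − Σln u·Σln w)/(n·Σ(ln u)² − (Σln u)²) = (4·26.0916 − 6.4457·15.7973)/1.6295 = 1.55960; ln C = (Σln w − k·Σln u)/n = 1.43614.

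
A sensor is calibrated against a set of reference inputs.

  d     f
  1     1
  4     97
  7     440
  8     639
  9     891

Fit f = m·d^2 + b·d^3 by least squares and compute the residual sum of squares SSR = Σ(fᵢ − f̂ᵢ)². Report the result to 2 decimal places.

SSR = 6.22

The normal equations are: 13315·m + 109649·b = 136180;  109649·m + 915331·b = 1133836.
Determinant 13315·915331 − 109649² = 164729064.
m = (136180·915331 − 109649·1133836)/164729064 = 40724002/20591133; b = (13315·1133836 − 109649·136180)/164729064 = 20628190/20591133.
Residuals: -40761059/20591133, 25551709/20591133, -10846748/20591133, -3411807/6863711, 3368277/6863711; SSR = 128155996/20591133.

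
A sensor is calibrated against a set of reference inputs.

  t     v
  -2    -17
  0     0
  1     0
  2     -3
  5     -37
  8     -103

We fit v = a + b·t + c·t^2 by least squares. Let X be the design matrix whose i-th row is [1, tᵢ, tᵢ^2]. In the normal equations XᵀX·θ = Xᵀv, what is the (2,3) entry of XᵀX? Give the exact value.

638

Row 2 ↔ basis t, column 3 ↔ basis t^2, so (XᵀX)_{2,3} = Σᵢ (t)·(t^2) = (-2)·(4) + (0)·(0) + (1)·(1) + (2)·(4) + (5)·(25) + (8)·(64) = 638.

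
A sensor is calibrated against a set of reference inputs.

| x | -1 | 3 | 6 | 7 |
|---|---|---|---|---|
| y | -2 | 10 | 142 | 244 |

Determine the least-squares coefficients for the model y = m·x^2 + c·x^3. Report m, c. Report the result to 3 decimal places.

Forming AᵀA = [[3779, 24825]; [24825, 165035]] and Aᵀy = [17156, 114636]ᵀ gives AᵀA·[m, c]ᵀ = Aᵀy.
Determinant 3779·165035 − 24825² = 7386640.
m = (17156·165035 − 24825·114636)/7386640 = -181228/92333; c = (3779·114636 − 24825·17156)/7386640 = 456984/461665.

m = -1.963, c = 0.990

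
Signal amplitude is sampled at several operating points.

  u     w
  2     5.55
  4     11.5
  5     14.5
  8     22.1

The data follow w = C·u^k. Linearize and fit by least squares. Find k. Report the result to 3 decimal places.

Linearized form: ln w = k·ln u + ln C. From the 4 transformed points,
Over the data: Σln u = 5.7683, Σ(ln u)² = 9.3166, Σln w = 9.9259, Σln u·ln w = 15.3147.
Normal system: [[9.3166, 5.7683]; [5.7683, 4]]·[k, ln C]ᵀ = [15.3147, 9.9259]ᵀ.
Δ = 9.3166·4 − (5.7683)² = 3.9930; k = (15.3147·4 − 5.7683·9.9259)/3.9930 = 1.00253, ln C = (9.3166·9.9259 − 5.7683·15.3147)/3.9930 = 1.03575.

k = 1.003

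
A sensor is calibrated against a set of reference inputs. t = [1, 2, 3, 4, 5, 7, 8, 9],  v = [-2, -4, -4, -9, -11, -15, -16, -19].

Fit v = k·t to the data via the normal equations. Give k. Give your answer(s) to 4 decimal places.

Entries of MᵀM: Σt·t = 249.
For Mᵀv: Σt·v = -517.
MᵀM·[k]ᵀ = Mᵀv becomes [[249]]·[k]ᵀ = [-517]ᵀ.
Hence k = -517 / 249 ≈ -2.07631.

k = -2.0763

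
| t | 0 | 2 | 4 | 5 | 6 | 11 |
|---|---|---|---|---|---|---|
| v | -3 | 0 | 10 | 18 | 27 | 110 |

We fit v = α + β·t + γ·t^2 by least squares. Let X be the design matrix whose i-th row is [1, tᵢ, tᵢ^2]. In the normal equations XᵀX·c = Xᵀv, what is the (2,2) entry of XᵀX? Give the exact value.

Row 2 ↔ basis t, column 2 ↔ basis t, so (XᵀX)_{2,2} = Σᵢ (t)·(t) = (0)·(0) + (2)·(2) + (4)·(4) + (5)·(5) + (6)·(6) + (11)·(11) = 202.

202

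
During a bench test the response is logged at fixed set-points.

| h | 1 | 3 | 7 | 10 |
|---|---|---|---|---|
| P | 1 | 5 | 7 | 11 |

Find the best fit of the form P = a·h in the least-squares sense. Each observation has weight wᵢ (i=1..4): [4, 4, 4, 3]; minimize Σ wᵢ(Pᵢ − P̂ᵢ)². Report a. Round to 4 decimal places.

a = 1.1007

From the data, Σwᵢ·h·h = 536.
Right-hand side: Σwᵢ·h·P = 590.
Normal equations: [[536]]·[a]ᵀ = [590]ᵀ.
Hence a = 590 / 536 ≈ 1.10075.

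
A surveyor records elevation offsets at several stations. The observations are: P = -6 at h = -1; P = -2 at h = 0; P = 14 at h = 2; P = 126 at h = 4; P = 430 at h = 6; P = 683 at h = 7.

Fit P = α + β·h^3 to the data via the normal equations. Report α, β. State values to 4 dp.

α = -2.4733, β = 1.9997

From the data, Σ1 = 6, Σh^3 = 630, Σh^3·h^3 = 168466.
For XᵀP: ΣP = 1245, Σh^3·P = 335331.
Determinant 6·168466 − 630² = 613896.
α = (1245·168466 − 630·335331)/613896 = -63265/25579; β = (6·335331 − 630·1245)/613896 = 102303/51158.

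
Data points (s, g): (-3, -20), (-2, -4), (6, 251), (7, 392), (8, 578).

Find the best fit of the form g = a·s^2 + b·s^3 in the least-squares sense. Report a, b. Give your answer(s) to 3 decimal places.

From the data, Σs^2·s^2 = 7890, Σs^2·s^3 = 57076, Σs^3·s^3 = 427242.
Moment sums: Σs^2·g = 65040, Σs^3·g = 485180.
AᵀA·[a, b]ᵀ = Aᵀg becomes [[7890, 57076]; [57076, 427242]]·[a, b]ᵀ = [65040, 485180]ᵀ.
Determinant 7890·427242 − 57076² = 113269604.
a = (65040·427242 − 57076·485180)/113269604 = 23921500/28317401; b = (7890·485180 − 57076·65040)/113269604 = 28961790/28317401.

a = 0.845, b = 1.023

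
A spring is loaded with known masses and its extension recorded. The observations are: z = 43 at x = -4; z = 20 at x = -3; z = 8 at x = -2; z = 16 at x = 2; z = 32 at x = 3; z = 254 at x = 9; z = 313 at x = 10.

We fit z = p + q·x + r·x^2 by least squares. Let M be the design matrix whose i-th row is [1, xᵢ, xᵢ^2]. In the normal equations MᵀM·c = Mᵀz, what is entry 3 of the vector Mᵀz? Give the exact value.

Entry 3 ↔ basis x^2, so (Mᵀz)_{3} = Σᵢ (x^2)·zᵢ = (16)·(43) + (9)·(20) + (4)·(8) + (4)·(16) + (9)·(32) + (81)·(254) + (100)·(313) = 53126.

53126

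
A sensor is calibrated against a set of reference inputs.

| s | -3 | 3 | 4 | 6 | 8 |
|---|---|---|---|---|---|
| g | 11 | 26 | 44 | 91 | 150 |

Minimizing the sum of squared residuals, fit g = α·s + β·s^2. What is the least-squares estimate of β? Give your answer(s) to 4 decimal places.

β = 2.0260

Normal-equation sums: Σs·s = 134, Σs·s^2 = 792, Σs^2·s^2 = 5810.
And Σs·g = 1967, Σs^2·g = 13913.
Normal equations: [[134, 792]; [792, 5810]]·[α, β]ᵀ = [1967, 13913]ᵀ.
det = 134·5810 − 792² = 151276.
α = (1967·5810 − 792·13913)/151276 = 204587/75638; β = (134·13913 − 792·1967)/151276 = 153239/75638.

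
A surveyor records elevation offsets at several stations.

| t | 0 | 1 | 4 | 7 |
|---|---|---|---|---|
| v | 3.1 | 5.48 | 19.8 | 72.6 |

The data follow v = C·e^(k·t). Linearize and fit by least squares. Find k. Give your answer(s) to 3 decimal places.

k = 0.444

Linearized form: ln v = k·t + ln C. From the 4 transformed points,
Over the data: Σt = 12.0000, Σ(t)² = 66.0000, Σln v = 10.1032, Σt·ln v = 43.6386.
Normal system: [[66.0000, 12.0000]; [12.0000, 4]]·[k, ln C]ᵀ = [43.6386, 10.1032]ᵀ.
Δ = 66.0000·4 − (12.0000)² = 120.0000; k = (43.6386·4 − 12.0000·10.1032)/120.0000 = 0.44430, ln C = (66.0000·10.1032 − 12.0000·43.6386)/120.0000 = 1.19288.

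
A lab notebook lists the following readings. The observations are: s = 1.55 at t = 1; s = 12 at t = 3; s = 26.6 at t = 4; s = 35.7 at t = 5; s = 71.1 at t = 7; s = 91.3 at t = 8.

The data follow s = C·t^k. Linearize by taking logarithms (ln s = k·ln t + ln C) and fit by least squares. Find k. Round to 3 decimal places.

With ln sᵢ as the transformed response and ln tᵢ as the regressor:
Σln t = 8.1197, Σ(ln t)² = 13.8297, Σln s = 18.5575, Σln t·ln s = 30.7167.
Equations: 13.8297·k + 8.1197·ln C = 30.7167;  8.1197·k + 6·ln C = 18.5575.
Slope k = (n·Σln t·ln s − Σln t·Σln s)/(n·Σ(ln t)² − (Σln t)²) = (6·30.7167 − 8.1197·18.5575)/17.0487 = 1.97195; ln C = (Σln s − k·Σln t)/n = 0.42431.

k = 1.972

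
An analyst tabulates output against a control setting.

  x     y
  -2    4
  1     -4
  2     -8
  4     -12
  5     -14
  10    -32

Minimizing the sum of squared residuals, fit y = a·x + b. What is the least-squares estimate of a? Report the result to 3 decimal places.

Setting ∂/∂a … = 0 gives: 150·a + 20·b = -466;  20·a + 6·b = -66.
(Σx·x = 150, Σx = 20, Σ1 = 6, Σx·y = -466, Σy = -66.)
Eliminating b: 6·(row 1) − 20·(row 2) gives 500·a = 6·(-466) − 20·(-66) = -1476, so a = -369/125.
Then b = ((-66) − 20·(-369/125))/6 = -29/25.

a = -2.952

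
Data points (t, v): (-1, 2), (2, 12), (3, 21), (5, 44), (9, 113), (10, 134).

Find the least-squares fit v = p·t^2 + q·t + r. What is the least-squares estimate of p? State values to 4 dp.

AᵀA·[p, q, r]ᵀ = Aᵀv reads: 17284·p + 1888·q + 220·r = 23892;  1888·p + 220·q + 28·r = 2662;  220·p + 28·q + 6·r = 326.
(Σt^2·t^2 = 17284, Σt^2·t = 1888, Σt^2 = 220, Σt·t = 220, Σt = 28, Σ1 = 6, Σt^2·v = 23892, Σt·v = 2662, Σv = 326.)
Row-reducing yields p = 3151/3057, q = 17305/6114, r = 3394/1019.

p = 1.0307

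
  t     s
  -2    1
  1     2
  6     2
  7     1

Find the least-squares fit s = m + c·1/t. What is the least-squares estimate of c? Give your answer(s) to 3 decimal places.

Sums needed: Σ1 = 4, Σ1/t = 17/21, Σ1/t·1/t = 1145/882.
For Mᵀs: Σs = 6, Σ1/t·s = 83/42.
So MᵀM·[m, c]ᵀ = Mᵀs: [[4, 17/21]; [17/21, 1145/882]]·[m, c]ᵀ = [6, 83/42]ᵀ.
Δ = 4·(1145/882) − (17/21)² = 667/147.
m = (6·(1145/882) − (17/21)·(83/42))/(667/147) = 5459/4002; c = (4·(83/42) − (17/21)·6)/(667/147) = 448/667.

c = 0.672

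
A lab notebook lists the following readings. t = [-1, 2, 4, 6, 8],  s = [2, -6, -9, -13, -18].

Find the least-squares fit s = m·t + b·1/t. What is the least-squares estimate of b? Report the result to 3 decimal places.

b = -0.372

MᵀM·[m, b]ᵀ = Mᵀs reads: 121·m + 5·b = -272;  5·m + (781/576)·b = -35/3.
(Σt·t = 121, Σt·1/t = 5, Σ1/t·1/t = 781/576, Σt·s = -272, Σ1/t·s = -35/3.)
Determinant 121·(781/576) − 5² = 80101/576.
m = ((-272)·(781/576) − 5·(-35/3))/(80101/576) = -178832/80101; b = (121·(-35/3) − 5·(-272))/(80101/576) = -29760/80101.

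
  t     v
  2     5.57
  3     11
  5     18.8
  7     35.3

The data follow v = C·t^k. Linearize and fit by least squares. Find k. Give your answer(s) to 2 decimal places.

Let Y = ln v. Fitting Y = k·ln t + ln C by least squares:
XᵀX = [[8.0643, 5.3471]; [5.3471, 4]], rhs = [15.4816, 10.6130]ᵀ  (here Σln t = 5.3471, Σ(ln t)² = 8.0643, Σln v = 10.6130, Σln t·ln v = 15.4816).
Solving (det = 3.6655): k = 1.41250, ln C = 0.76506.

k = 1.41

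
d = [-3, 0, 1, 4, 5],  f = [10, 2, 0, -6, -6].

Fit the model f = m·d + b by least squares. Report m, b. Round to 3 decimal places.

AᵀA·[m, b]ᵀ = Aᵀf reads: 51·m + 7·b = -84;  7·m + 5·b = 0.
(Σd·d = 51, Σd = 7, Σ1 = 5, Σd·f = -84, Σf = 0.)
Eliminating b: 5·(row 1) − 7·(row 2) gives 206·m = 5·(-84) − 7·0 = -420, so m = -210/103.
Then b = (0 − 7·(-210/103))/5 = 294/103.

m = -2.039, b = 2.854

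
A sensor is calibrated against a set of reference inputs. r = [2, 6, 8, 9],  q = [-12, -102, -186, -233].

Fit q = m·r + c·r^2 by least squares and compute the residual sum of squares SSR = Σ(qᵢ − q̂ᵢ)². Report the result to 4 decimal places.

From the data, Σr·r = 185, Σr·r^2 = 1465, Σr^2·r^2 = 11969.
Moment sums: Σr·q = -4221, Σr^2·q = -34497.
XᵀX·[m, c]ᵀ = Xᵀq becomes [[185, 1465]; [1465, 11969]]·[m, c]ᵀ = [-4221, -34497]ᵀ.
Δ = 185·11969 − 1465² = 68040.
m = ((-4221)·11969 − 1465·(-34497))/68040 = 157/630; c = (185·(-34497) − 1465·(-4221))/68040 = -367/126.
Residuals: -89/105, 143/105, -166/105, 24/35; SSR = 194/35.

SSR = 5.5429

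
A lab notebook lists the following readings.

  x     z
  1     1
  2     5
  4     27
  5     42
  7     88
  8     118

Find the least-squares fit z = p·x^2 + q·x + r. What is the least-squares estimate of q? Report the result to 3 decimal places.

q = -2.097

From the data, Σx^2·x^2 = 7395, Σx^2·x = 1053, Σx^2 = 159, Σx·x = 159, Σx = 27, Σ1 = 6.
Moment sums: Σx^2·z = 13367, Σx·z = 1889, Σz = 281.
Solving the 3×3 system (Gaussian elimination) gives p = 25/12, q = -629/300, r = 53/50.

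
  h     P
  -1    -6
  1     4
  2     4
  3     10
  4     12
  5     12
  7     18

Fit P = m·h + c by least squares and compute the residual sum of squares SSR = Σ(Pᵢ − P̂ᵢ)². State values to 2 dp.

Forming XᵀX = [[105, 21]; [21, 7]] and XᵀP = [282, 54]ᵀ gives XᵀX·[m, c]ᵀ = XᵀP.
Eliminating c: 7·(row 1) − 21·(row 2) gives 294·m = 7·282 − 21·54 = 840, so m = 20/7.
Then c = (54 − 21·(20/7))/7 = -6/7.
Residuals: -16/7, 2, -6/7, 16/7, 10/7, -10/7, -8/7; SSR = 144/7.

SSR = 20.57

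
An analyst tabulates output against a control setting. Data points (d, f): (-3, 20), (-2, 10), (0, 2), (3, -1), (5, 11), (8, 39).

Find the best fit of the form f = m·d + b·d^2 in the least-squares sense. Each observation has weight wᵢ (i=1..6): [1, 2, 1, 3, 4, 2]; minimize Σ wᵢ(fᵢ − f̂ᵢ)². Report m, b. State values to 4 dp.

The normal system XᵀWX·[m, b]ᵀ = XᵀWf is [[272, 1562]; [1562, 11048]]·[m, b]ᵀ = [735, 6325]ᵀ.
det = 272·11048 − 1562² = 565212.
m = (735·11048 − 1562·6325)/565212 = -879685/282606; b = (272·6325 − 1562·735)/565212 = 286165/282606.

m = -3.1128, b = 1.0126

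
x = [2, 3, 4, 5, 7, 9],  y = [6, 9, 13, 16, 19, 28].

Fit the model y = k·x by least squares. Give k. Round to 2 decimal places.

MᵀM·[k]ᵀ = Mᵀy reads: 184·k = 556.
(Σx·x = 184, Σx·y = 556.)
Hence k = 556 / 184 ≈ 3.02174.

k = 3.02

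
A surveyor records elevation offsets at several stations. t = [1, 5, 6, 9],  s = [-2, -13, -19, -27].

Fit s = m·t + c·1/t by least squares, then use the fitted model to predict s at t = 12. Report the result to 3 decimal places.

ŝ = -35.865

With design matrix A, AᵀA = [[143, 4]; [4, 8749/8100]] and Aᵀs = [-424, -323/30]ᵀ.
Δ = 143·(8749/8100) − 4² = 1121507/8100.
m = ((-424)·(8749/8100) − 4·(-323/30))/(1121507/8100) = -3360736/1121507; c = (143·(-323/30) − 4·(-424))/(1121507/8100) = 1266570/1121507.
At t = 12: ŝ = (-3360736/1121507)·(12) + (1266570/1121507)·(1/12) = -80446569/2243014.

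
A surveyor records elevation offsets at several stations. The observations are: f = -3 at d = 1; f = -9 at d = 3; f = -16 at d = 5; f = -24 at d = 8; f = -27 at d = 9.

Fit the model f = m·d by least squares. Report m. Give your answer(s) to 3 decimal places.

Normal-equation sums: Σd·d = 180.
And Σd·f = -545.
m = (-545)/180 = -3.02778.

m = -3.028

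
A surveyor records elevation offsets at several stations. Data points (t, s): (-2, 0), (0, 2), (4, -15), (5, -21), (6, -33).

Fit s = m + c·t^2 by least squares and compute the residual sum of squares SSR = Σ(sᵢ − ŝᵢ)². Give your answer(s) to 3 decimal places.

Sums needed: Σ1 = 5, Σt^2 = 81, Σt^2·t^2 = 2193.
For Xᵀs: Σs = -67, Σt^2·s = -1953.
So XᵀX·[m, c]ᵀ = Xᵀs: [[5, 81]; [81, 2193]]·[m, c]ᵀ = [-67, -1953]ᵀ.
det = 5·2193 − 81² = 4404.
m = ((-67)·2193 − 81·(-1953))/4404 = 1877/734; c = (5·(-1953) − 81·(-67))/4404 = -723/734.
Residuals: 1015/734, -409/734, -1319/734, 392/367, -71/734; SSR = 2423/367.

SSR = 6.602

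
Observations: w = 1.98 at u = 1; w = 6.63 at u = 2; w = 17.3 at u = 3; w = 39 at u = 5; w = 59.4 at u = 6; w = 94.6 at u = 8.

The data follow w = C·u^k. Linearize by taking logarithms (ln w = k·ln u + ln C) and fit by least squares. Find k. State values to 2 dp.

Linearized form: ln w = k·ln u + ln C. From the 6 transformed points,
Σln u = 7.2724, Σ(ln u)² = 11.8122, Σln w = 17.7229, Σln u·ln w = 27.1181.
Equations: 11.8122·k + 7.2724·ln C = 27.1181;  7.2724·k + 6·ln C = 17.7229.
Δ = 11.8122·6 − (7.2724)² = 17.9853; k = (27.1181·6 − 7.2724·17.7229)/17.9853 = 1.88045, ln C = (11.8122·17.7229 − 7.2724·27.1181)/17.9853 = 0.67459.

k = 1.88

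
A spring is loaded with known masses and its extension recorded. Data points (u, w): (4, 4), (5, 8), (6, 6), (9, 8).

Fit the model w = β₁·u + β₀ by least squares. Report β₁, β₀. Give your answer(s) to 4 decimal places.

Entries of XᵀX: Σu·u = 158, Σu = 24, Σ1 = 4.
And Σu·w = 164, Σw = 26.
Δ = 158·4 − 24² = 56.
β₁ = (164·4 − 24·26)/56 = 4/7; β₀ = (158·26 − 24·164)/56 = 43/14.

β₁ = 0.5714, β₀ = 3.0714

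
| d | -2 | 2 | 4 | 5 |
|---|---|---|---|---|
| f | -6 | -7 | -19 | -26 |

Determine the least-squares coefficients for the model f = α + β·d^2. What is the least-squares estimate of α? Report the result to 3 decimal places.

The normal system MᵀM·[α, β]ᵀ = Mᵀf is [[4, 49]; [49, 913]]·[α, β]ᵀ = [-58, -1006]ᵀ.
det = 4·913 − 49² = 1251.
α = ((-58)·913 − 49·(-1006))/1251 = -1220/417; β = (4·(-1006) − 49·(-58))/1251 = -394/417.

α = -2.926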